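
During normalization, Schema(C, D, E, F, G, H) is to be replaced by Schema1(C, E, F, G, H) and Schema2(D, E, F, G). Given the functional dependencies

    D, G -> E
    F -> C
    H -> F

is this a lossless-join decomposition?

Common attributes: Schema1 ∩ Schema2 = {E, F, G}.
Closure of {E, F, G}: F → C applies, adding C. So (E, F, G)⁺ = {C, E, F, G}.
The closure contains neither all of Schema1 = {C, E, F, G, H} nor all of Schema2 = {D, E, F, G}, so the common attributes are not a superkey of either fragment. The join is lossy.

No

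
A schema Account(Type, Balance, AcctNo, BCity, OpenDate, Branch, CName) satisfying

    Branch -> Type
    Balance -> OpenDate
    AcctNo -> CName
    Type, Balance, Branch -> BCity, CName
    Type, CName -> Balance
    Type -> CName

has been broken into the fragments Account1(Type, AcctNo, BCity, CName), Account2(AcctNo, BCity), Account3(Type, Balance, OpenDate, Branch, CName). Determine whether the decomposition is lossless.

No

Chase test. Columns are Type, Balance, AcctNo, BCity, OpenDate, Branch, CName; row i has aⱼ where attribute j ∈ Accounti, else bᵢⱼ.
Initial tableau (one row per fragment):
  row 1: a1 b12 a3 a4 b15 b16 a7
  row 2: b21 b22 a3 a4 b25 b26 b27
  row 3: a1 a2 b33 b34 a5 a6 a7
Rows 1 and 2 agree on AcctNo; apply AcctNo→CName and equate their CName entries.
Rows 1 and 3 agree on Type, CName; apply Type, CName→Balance and equate their Balance entries.
Rows 1 and 3 agree on Balance; apply Balance→OpenDate and equate their OpenDate entries.
No row becomes fully distinguished — the join is lossy.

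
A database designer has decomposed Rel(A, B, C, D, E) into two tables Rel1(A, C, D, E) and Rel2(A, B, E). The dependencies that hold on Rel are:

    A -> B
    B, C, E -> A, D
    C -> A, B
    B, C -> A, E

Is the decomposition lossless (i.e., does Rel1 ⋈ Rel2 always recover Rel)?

Yes

Common attributes: Rel1 ∩ Rel2 = {A, E}.
Closure of {A, E}: A → B applies, adding B. So (A, E)⁺ = {A, B, E}.
This closure contains every attribute of Rel2, so Rel1 ∩ Rel2 → Rel2. The join is lossless.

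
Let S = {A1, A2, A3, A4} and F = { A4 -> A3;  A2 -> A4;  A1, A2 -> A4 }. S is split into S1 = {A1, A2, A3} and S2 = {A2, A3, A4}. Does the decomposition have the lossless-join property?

Yes

Common attributes: S1 ∩ S2 = {A2, A3}.
Closure of {A2, A3}: A2 → A4 applies, adding A4. So (A2, A3)⁺ = {A2, A3, A4}.
This closure contains every attribute of S2, so S1 ∩ S2 → S2. The join is lossless.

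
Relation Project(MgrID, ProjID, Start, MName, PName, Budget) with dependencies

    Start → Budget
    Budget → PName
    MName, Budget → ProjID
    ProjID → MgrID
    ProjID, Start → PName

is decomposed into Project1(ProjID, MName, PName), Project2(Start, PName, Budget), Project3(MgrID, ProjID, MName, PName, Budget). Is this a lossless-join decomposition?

Chase test. Columns are MgrID, ProjID, Start, MName, PName, Budget; row i has aⱼ where attribute j ∈ Projecti, else bᵢⱼ.
Initial tableau (one row per fragment):
  row 1: b11 a2 b13 a4 a5 b16
  row 2: b21 b22 a3 b24 a5 a6
  row 3: a1 a2 b33 a4 a5 a6
Rows 1 and 3 agree on ProjID; apply ProjID→MgrID and equate their MgrID entries.
No row becomes fully distinguished — the join is lossy.

No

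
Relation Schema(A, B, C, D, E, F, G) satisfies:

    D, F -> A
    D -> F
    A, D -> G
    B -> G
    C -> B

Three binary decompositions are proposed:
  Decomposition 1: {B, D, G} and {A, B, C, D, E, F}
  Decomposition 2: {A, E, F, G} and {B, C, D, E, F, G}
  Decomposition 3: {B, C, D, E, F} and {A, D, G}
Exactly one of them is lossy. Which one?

Decomposition 1: common = {B, D}, closure = {A, B, D, F, G} → lossless.
Decomposition 2: common = {E, F, G}, closure = {E, F, G} → lossy.
Decomposition 3: common = {D}, closure = {A, D, F, G} → lossless.

Decomposition 2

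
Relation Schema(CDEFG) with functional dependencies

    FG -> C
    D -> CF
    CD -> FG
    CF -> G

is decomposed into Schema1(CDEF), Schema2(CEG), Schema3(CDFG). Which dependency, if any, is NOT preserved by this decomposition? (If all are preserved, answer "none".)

none

FG → C lies within Schema3.
D → CF lies within Schema1.
CD → FG lies within Schema3.
CF → G lies within Schema3.
Every dependency is enforceable on the fragments, so the decomposition is dependency-preserving.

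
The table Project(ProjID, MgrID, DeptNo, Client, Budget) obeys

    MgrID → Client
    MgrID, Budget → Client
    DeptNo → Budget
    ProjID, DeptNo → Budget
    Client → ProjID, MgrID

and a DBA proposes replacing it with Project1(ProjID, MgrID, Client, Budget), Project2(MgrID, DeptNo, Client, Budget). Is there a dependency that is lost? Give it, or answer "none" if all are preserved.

MgrID → Client lies within Project1.
MgrID, Budget → Client lies within Project1.
DeptNo → Budget lies within Project2.
ProjID, DeptNo → Budget: restricted closure across fragments reaches Budget.
Client → ProjID, MgrID lies within Project1.
Every dependency is enforceable on the fragments, so the decomposition is dependency-preserving.

none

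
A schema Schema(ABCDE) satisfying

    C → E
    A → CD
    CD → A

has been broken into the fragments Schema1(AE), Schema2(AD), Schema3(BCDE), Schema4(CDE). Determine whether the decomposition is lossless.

Chase test. Columns are ABCDE; row i has aⱼ where attribute j ∈ Schemai, else bᵢⱼ.
Initial tableau (one row per fragment):
  row 1: a1 b12 b13 b14 a5
  row 2: a1 b22 b23 a4 b25
  row 3: b31 a2 a3 a4 a5
  row 4: b41 b42 a3 a4 a5
Rows 1 and 2 agree on A; apply A→CD and equate their CD entries.
Rows 3 and 4 agree on CD; apply CD→A and equate their A entries.
Rows 1 and 2 agree on C; apply C→E and equate their E entries.
No row becomes fully distinguished — the join is lossy.

No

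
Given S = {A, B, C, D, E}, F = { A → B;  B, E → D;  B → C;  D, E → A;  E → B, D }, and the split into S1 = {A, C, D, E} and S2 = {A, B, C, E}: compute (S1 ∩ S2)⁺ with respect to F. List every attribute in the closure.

S1 ∩ S2 = {A, C, E}.
A → B applies, adding B
B, E → D applies, adding D
Closure: {A, B, C, D, E}.

A, B, C, D, E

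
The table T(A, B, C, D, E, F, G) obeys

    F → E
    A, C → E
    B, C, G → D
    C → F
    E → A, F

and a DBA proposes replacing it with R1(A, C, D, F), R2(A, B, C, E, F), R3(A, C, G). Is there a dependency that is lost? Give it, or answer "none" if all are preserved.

Check B, C, G → D: no single fragment contains all of {B, C, D, G}, and the restricted closure of {B, C, G} across the fragments never reaches {D}.
F → E is preserved.
A, C → E is preserved.
C → F is preserved.
E → A, F is preserved.

B, C, G → D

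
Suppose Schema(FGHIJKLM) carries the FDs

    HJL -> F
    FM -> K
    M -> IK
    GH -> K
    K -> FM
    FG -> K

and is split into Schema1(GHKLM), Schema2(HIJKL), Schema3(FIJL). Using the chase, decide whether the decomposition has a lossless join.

Chase test. Columns are FGHIJKLM; row i has aⱼ where attribute j ∈ Schemai, else bᵢⱼ.
Initial tableau (one row per fragment):
  row 1: b11 a2 a3 b14 b15 a6 a7 a8
  row 2: b21 b22 a3 a4 a5 a6 a7 b28
  row 3: a1 b32 b33 a4 a5 b36 a7 b38
Rows 1 and 2 agree on K; apply K→FM and equate their FM entries.
Rows 1 and 2 agree on M; apply M→IK and equate their IK entries.
No row becomes fully distinguished — the join is lossy.

No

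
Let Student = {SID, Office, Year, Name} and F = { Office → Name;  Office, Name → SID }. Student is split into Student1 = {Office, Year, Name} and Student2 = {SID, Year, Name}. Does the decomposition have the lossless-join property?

No

Common attributes: Student1 ∩ Student2 = {Year, Name}.
No dependency enlarges {Year, Name}, so (Year, Name)⁺ = {Year, Name}.
The closure contains neither all of Student1 = {Office, Year, Name} nor all of Student2 = {SID, Year, Name}, so the common attributes are not a superkey of either fragment. The join is lossy.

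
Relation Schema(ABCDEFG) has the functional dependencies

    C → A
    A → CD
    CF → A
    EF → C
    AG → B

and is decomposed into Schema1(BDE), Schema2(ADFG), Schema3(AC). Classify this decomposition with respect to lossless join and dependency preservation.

Lossless test (chase): Rows 2 and 3 agree on A; apply A→CD and equate their CD entries. No row becomes fully distinguished — the join is lossy.
Dependency preservation: the restricted closure of {EF} across the fragments never reaches {C}, so EF → C cannot be enforced without a join — not preserved.

lossy and not dependency-preserving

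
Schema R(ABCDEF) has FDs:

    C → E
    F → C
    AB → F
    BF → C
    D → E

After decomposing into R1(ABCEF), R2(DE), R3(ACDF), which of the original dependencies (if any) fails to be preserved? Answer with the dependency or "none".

none

C → E lies within R1.
F → C lies within R1.
AB → F lies within R1.
BF → C lies within R1.
D → E lies within R2.
Every dependency is enforceable on the fragments, so the decomposition is dependency-preserving.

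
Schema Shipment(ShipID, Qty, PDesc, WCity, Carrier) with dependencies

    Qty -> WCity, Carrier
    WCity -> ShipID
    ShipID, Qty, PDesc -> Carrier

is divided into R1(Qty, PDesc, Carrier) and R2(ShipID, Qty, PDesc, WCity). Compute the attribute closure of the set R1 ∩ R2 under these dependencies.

R1 ∩ R2 = {Qty, PDesc}.
Qty → WCity, Carrier applies, adding WCity, Carrier
WCity → ShipID applies, adding ShipID
Closure: {ShipID, Qty, PDesc, WCity, Carrier}.

ShipID, Qty, PDesc, WCity, Carrier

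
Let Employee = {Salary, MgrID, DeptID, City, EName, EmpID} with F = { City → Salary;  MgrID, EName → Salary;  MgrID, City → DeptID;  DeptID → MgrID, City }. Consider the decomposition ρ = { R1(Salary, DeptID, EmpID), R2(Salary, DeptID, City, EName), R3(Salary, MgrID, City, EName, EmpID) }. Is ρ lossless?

No

Chase test. Columns are Salary, MgrID, DeptID, City, EName, EmpID; row i has aⱼ where attribute j ∈ Ri, else bᵢⱼ.
Initial tableau (one row per fragment):
  row 1: a1 b12 a3 b14 b15 a6
  row 2: a1 b22 a3 a4 a5 b26
  row 3: a1 a2 b33 a4 a5 a6
Rows 1 and 2 agree on DeptID; apply DeptID→MgrID, City and equate their MgrID, City entries.
No row becomes fully distinguished — the join is lossy.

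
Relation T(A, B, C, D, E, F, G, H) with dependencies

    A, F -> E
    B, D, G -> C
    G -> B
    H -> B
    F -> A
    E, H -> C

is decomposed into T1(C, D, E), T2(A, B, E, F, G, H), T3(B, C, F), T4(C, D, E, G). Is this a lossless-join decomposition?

Chase test. Columns are A, B, C, D, E, F, G, H; row i has aⱼ where attribute j ∈ Ti, else bᵢⱼ.
Initial tableau (one row per fragment):
  row 1: b11 b12 a3 a4 a5 b16 b17 b18
  row 2: a1 a2 b23 b24 a5 a6 a7 a8
  row 3: b31 a2 a3 b34 b35 a6 b37 b38
  row 4: b41 b42 a3 a4 a5 b46 a7 b48
Rows 2 and 4 agree on G; apply G→B and equate their B entries.
Rows 2 and 3 agree on F; apply F→A and equate their A entries.
Rows 2 and 3 agree on A, F; apply A, F→E and equate their E entries.
No row becomes fully distinguished — the join is lossy.

No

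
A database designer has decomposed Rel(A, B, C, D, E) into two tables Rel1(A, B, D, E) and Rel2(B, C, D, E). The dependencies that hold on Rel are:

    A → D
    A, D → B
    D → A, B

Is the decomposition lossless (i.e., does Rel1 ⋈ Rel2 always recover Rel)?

Common attributes: Rel1 ∩ Rel2 = {B, D, E}.
Closure of {B, D, E}: D → A, B applies, adding A. So (B, D, E)⁺ = {A, B, D, E}.
This closure contains every attribute of Rel1, so Rel1 ∩ Rel2 → Rel1. The join is lossless.

Yes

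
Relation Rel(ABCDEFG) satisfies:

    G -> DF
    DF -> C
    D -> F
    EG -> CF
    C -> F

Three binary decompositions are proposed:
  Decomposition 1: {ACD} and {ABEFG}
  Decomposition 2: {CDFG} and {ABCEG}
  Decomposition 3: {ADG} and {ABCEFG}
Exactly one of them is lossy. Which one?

Decomposition 1

Decomposition 1: common = {A}, closure = {A} → lossy.
Decomposition 2: common = {CG}, closure = {CDFG} → lossless.
Decomposition 3: common = {AG}, closure = {ACDFG} → lossless.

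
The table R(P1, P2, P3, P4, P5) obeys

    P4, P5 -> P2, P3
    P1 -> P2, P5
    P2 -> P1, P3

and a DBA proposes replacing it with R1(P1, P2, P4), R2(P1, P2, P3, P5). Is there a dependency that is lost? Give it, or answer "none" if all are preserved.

Check P4, P5 → P2, P3: no single fragment contains all of {P2, P3, P4, P5}, and the restricted closure of {P4, P5} across the fragments never reaches {P2, P3}.
P1 → P2, P5 is preserved.
P2 → P1, P3 is preserved.

P4, P5 -> P2, P3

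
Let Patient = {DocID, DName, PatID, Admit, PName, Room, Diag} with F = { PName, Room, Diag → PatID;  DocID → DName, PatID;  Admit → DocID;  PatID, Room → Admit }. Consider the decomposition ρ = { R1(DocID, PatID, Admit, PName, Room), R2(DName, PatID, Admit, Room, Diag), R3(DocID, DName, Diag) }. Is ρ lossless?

Chase test. Columns are DocID, DName, PatID, Admit, PName, Room, Diag; row i has aⱼ where attribute j ∈ Ri, else bᵢⱼ.
Initial tableau (one row per fragment):
  row 1: a1 b12 a3 a4 a5 a6 b17
  row 2: b21 a2 a3 a4 b25 a6 a7
  row 3: a1 a2 b33 b34 b35 b36 a7
Rows 1 and 3 agree on DocID; apply DocID→DName, PatID and equate their DName, PatID entries.
Rows 1 and 2 agree on Admit; apply Admit→DocID and equate their DocID entries.
No row becomes fully distinguished — the join is lossy.

No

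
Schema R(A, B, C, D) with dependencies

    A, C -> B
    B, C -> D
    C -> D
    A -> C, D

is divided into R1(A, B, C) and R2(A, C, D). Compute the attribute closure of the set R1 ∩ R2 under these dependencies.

A, B, C, D

R1 ∩ R2 = {A, C}.
A, C → B applies, adding B
B, C → D applies, adding D
Closure: {A, B, C, D}.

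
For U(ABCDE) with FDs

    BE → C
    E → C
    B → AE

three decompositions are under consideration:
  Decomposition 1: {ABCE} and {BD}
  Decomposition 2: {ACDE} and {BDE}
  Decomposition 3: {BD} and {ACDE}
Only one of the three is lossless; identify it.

Decomposition 1: common = {B}, closure = {ABCE} → lossless.
Decomposition 2: common = {DE}, closure = {CDE} → lossy.
Decomposition 3: common = {D}, closure = {D} → lossy.

Decomposition 1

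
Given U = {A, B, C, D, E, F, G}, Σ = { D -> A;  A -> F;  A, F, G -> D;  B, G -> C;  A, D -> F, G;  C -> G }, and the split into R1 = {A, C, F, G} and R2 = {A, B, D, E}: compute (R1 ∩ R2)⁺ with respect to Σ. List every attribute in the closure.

R1 ∩ R2 = {A}.
A → F applies, adding F
Closure: {A, F}.

A, F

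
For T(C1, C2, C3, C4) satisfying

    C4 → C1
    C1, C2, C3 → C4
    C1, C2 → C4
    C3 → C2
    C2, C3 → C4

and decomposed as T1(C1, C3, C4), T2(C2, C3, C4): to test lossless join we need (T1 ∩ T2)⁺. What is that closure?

C1, C2, C3, C4

T1 ∩ T2 = {C3, C4}.
C4 → C1 applies, adding C1
C3 → C2 applies, adding C2
Closure: {C1, C2, C3, C4}.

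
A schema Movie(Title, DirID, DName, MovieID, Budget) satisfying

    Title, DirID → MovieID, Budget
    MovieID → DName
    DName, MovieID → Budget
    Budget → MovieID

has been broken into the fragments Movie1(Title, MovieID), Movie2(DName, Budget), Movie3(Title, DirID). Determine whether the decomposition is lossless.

No

Chase test. Columns are Title, DirID, DName, MovieID, Budget; row i has aⱼ where attribute j ∈ Moviei, else bᵢⱼ.
Initial tableau (one row per fragment):
  row 1: a1 b12 b13 a4 b15
  row 2: b21 b22 a3 b24 a5
  row 3: a1 a2 b33 b34 b35
No row becomes fully distinguished — the join is lossy.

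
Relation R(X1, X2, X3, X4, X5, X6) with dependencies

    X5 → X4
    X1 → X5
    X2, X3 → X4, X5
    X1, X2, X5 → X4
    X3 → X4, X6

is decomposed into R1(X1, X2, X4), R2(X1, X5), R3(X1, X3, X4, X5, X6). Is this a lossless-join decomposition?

No

Chase test. Columns are X1, X2, X3, X4, X5, X6; row i has aⱼ where attribute j ∈ Ri, else bᵢⱼ.
Initial tableau (one row per fragment):
  row 1: a1 a2 b13 a4 b15 b16
  row 2: a1 b22 b23 b24 a5 b26
  row 3: a1 b32 a3 a4 a5 a6
Rows 2 and 3 agree on X5; apply X5→X4 and equate their X4 entries.
Rows 1 and 2 agree on X1; apply X1→X5 and equate their X5 entries.
No row becomes fully distinguished — the join is lossy.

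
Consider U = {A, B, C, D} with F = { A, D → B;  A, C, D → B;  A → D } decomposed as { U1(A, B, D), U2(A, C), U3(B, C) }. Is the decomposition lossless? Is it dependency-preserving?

lossless and dependency-preserving

Lossless test (chase): Rows 1 and 2 agree on A; apply A→D and equate their D entries. Rows 1 and 2 agree on A, D; apply A, D→B and equate their B entries. Row 2 is now all distinguished symbols — the join is lossless.
Dependency preservation: A, C, D → B is not contained in any single fragment, but the restricted closure of its left-hand side across the fragments still reaches the right-hand side; the remaining FDs each lie inside some fragment. All dependencies are preserved.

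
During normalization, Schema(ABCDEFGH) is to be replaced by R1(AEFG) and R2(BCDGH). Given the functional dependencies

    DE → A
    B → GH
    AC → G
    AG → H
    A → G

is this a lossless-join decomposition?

No

Common attributes: R1 ∩ R2 = {G}.
No dependency enlarges {G}, so (G)⁺ = {G}.
The closure contains neither all of R1 = {AEFG} nor all of R2 = {BCDGH}, so the common attributes are not a superkey of either fragment. The join is lossy.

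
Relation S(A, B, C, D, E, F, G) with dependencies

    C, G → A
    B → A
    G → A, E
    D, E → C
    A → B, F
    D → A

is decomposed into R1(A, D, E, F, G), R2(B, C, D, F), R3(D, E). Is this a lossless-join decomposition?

Chase test. Columns are A, B, C, D, E, F, G; row i has aⱼ where attribute j ∈ Ri, else bᵢⱼ.
Initial tableau (one row per fragment):
  row 1: a1 b12 b13 a4 a5 a6 a7
  row 2: b21 a2 a3 a4 b25 a6 b27
  row 3: b31 b32 b33 a4 a5 b36 b37
Rows 1 and 3 agree on D, E; apply D, E→C and equate their C entries.
Rows 1 and 2 agree on D; apply D→A and equate their A entries.
Rows 1 and 3 agree on D; apply D→A and equate their A entries.
Rows 1 and 2 agree on A; apply A→B, F and equate their B, F entries.
Rows 1 and 3 agree on A; apply A→B, F and equate their B, F entries.
No row becomes fully distinguished — the join is lossy.

No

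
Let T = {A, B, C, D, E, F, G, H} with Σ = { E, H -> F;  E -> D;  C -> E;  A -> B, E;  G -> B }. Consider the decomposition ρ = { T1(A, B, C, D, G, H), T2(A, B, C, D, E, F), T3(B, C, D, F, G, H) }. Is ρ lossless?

Chase test. Columns are A, B, C, D, E, F, G, H; row i has aⱼ where attribute j ∈ Ti, else bᵢⱼ.
Initial tableau (one row per fragment):
  row 1: a1 a2 a3 a4 b15 b16 a7 a8
  row 2: a1 a2 a3 a4 a5 a6 b27 b28
  row 3: b31 a2 a3 a4 b35 a6 a7 a8
Rows 1 and 2 agree on C; apply C→E and equate their E entries.
Rows 1 and 3 agree on C; apply C→E and equate their E entries.
Rows 1 and 3 agree on E, H; apply E, H→F and equate their F entries.
Row 1 is now all distinguished symbols — the join is lossless.

Yes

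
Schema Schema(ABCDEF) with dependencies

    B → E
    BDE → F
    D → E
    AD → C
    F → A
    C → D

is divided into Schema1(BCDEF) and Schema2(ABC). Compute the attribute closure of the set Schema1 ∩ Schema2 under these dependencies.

ABCDEF

Schema1 ∩ Schema2 = {BC}.
B → E applies, adding E
C → D applies, adding D
BDE → F applies, adding F
F → A applies, adding A
Closure: {ABCDEF}.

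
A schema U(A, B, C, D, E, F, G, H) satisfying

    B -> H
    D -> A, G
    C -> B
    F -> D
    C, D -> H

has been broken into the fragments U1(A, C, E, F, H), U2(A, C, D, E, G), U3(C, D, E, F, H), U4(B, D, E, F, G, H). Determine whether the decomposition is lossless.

Chase test. Columns are A, B, C, D, E, F, G, H; row i has aⱼ where attribute j ∈ Ui, else bᵢⱼ.
Initial tableau (one row per fragment):
  row 1: a1 b12 a3 b14 a5 a6 b17 a8
  row 2: a1 b22 a3 a4 a5 b26 a7 b28
  row 3: b31 b32 a3 a4 a5 a6 b37 a8
  row 4: b41 a2 b43 a4 a5 a6 a7 a8
Rows 2 and 3 agree on D; apply D→A, G and equate their A, G entries.
Rows 2 and 4 agree on D; apply D→A, G and equate their A, G entries.
Rows 1 and 2 agree on C; apply C→B and equate their B entries.
Rows 1 and 3 agree on C; apply C→B and equate their B entries.
Rows 1 and 3 agree on F; apply F→D and equate their D entries.
Rows 1 and 2 agree on C, D; apply C, D→H and equate their H entries.
Rows 1 and 2 agree on D; apply D→A, G and equate their A, G entries.
No row becomes fully distinguished — the join is lossy.

No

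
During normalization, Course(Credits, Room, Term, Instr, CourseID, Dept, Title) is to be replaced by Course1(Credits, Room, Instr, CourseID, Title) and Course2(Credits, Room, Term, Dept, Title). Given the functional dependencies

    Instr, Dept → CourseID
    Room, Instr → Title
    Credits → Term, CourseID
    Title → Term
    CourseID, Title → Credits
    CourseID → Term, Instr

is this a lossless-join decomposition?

Yes

Common attributes: Course1 ∩ Course2 = {Credits, Room, Title}.
Closure of {Credits, Room, Title}: Credits → Term, CourseID applies, adding Term, CourseID; CourseID → Term, Instr applies, adding Instr. So (Credits, Room, Title)⁺ = {Credits, Room, Term, Instr, CourseID, Title}.
This closure contains every attribute of Course1, so Course1 ∩ Course2 → Course1. The join is lossless.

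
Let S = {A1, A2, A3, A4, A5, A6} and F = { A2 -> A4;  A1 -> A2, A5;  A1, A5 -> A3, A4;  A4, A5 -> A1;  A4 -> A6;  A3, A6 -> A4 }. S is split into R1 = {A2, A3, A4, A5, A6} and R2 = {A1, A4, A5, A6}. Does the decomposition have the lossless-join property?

Common attributes: R1 ∩ R2 = {A4, A5, A6}.
Closure of {A4, A5, A6}: A4, A5 → A1 applies, adding A1; A1 → A2, A5 applies, adding A2; A1, A5 → A3, A4 applies, adding A3. So (A4, A5, A6)⁺ = {A1, A2, A3, A4, A5, A6}.
This closure contains every attribute of R1, so R1 ∩ R2 → R1. The join is lossless.

Yes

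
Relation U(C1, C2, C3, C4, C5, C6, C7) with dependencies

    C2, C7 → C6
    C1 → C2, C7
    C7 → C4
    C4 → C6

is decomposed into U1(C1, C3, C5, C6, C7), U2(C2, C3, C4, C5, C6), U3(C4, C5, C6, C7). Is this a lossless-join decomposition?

No

Chase test. Columns are C1, C2, C3, C4, C5, C6, C7; row i has aⱼ where attribute j ∈ Ui, else bᵢⱼ.
Initial tableau (one row per fragment):
  row 1: a1 b12 a3 b14 a5 a6 a7
  row 2: b21 a2 a3 a4 a5 a6 b27
  row 3: b31 b32 b33 a4 a5 a6 a7
Rows 1 and 3 agree on C7; apply C7→C4 and equate their C4 entries.
No row becomes fully distinguished — the join is lossy.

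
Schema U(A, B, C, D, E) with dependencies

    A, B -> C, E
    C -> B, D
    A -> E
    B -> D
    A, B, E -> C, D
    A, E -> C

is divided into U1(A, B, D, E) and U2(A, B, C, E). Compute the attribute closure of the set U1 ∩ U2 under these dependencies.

A, B, C, D, E

U1 ∩ U2 = {A, B, E}.
A, B → C, E applies, adding C
C → B, D applies, adding D
Closure: {A, B, C, D, E}.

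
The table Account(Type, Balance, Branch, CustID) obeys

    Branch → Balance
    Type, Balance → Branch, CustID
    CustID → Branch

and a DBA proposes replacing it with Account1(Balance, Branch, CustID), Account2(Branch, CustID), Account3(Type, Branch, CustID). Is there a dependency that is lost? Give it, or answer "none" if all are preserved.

Type, Balance → Branch, CustID

Check Type, Balance → Branch, CustID: no single fragment contains all of {Type, Balance, Branch, CustID}, and the restricted closure of {Type, Balance} across the fragments never reaches {Branch, CustID}.
Branch → Balance is preserved.
CustID → Branch is preserved.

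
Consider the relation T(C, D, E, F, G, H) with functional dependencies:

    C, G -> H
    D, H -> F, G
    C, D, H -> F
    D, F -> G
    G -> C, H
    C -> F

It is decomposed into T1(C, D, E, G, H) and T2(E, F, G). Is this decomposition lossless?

Yes

Common attributes: T1 ∩ T2 = {E, G}.
Closure of {E, G}: G → C, H applies, adding C, H; C → F applies, adding F. So (E, G)⁺ = {C, E, F, G, H}.
This closure contains every attribute of T2, so T1 ∩ T2 → T2. The join is lossless.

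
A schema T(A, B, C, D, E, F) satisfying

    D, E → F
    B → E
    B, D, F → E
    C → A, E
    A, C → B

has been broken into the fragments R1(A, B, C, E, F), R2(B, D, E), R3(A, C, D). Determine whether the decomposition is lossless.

Chase test. Columns are A, B, C, D, E, F; row i has aⱼ where attribute j ∈ Ri, else bᵢⱼ.
Initial tableau (one row per fragment):
  row 1: a1 a2 a3 b14 a5 a6
  row 2: b21 a2 b23 a4 a5 b26
  row 3: a1 b32 a3 a4 b35 b36
Rows 1 and 3 agree on C; apply C→A, E and equate their A, E entries.
Rows 1 and 3 agree on A, C; apply A, C→B and equate their B entries.
Rows 2 and 3 agree on D, E; apply D, E→F and equate their F entries.
No row becomes fully distinguished — the join is lossy.

No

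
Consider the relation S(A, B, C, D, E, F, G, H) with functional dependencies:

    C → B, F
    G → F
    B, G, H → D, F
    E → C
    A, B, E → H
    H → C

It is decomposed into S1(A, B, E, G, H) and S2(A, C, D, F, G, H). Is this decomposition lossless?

Common attributes: S1 ∩ S2 = {A, G, H}.
Closure of {A, G, H}: G → F applies, adding F; H → C applies, adding C; C → B, F applies, adding B; B, G, H → D, F applies, adding D. So (A, G, H)⁺ = {A, B, C, D, F, G, H}.
This closure contains every attribute of S2, so S1 ∩ S2 → S2. The join is lossless.

Yes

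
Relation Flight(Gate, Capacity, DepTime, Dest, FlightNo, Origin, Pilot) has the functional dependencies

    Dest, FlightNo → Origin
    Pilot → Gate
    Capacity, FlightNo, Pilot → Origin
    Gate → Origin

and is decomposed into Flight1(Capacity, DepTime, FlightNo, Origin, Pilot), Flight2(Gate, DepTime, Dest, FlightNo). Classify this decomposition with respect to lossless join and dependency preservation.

lossy and not dependency-preserving

Lossless test: (DepTime, FlightNo)⁺ = {DepTime, FlightNo}, which is a superkey of neither fragment — lossy.
Dependency preservation: the restricted closure of {Dest, FlightNo} across the fragments never reaches {Origin}, so Dest, FlightNo → Origin cannot be enforced without a join — not preserved.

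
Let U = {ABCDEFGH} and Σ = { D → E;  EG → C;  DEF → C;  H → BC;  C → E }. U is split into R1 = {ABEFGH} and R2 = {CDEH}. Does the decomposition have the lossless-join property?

Common attributes: R1 ∩ R2 = {EH}.
Closure of {EH}: H → BC applies, adding BC. So (EH)⁺ = {BCEH}.
The closure contains neither all of R1 = {ABEFGH} nor all of R2 = {CDEH}, so the common attributes are not a superkey of either fragment. The join is lossy.

No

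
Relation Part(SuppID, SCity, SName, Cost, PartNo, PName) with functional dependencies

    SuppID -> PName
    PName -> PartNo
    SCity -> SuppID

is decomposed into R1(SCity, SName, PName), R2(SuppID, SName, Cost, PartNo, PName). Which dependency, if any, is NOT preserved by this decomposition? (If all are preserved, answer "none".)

Check SCity → SuppID: no single fragment contains all of {SuppID, SCity}, and the restricted closure of {SCity} across the fragments never reaches {SuppID}.
SuppID → PName is preserved.
PName → PartNo is preserved.

SCity -> SuppID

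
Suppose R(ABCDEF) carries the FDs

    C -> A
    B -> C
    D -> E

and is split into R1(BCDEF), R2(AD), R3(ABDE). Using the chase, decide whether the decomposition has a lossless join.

Chase test. Columns are ABCDEF; row i has aⱼ where attribute j ∈ Ri, else bᵢⱼ.
Initial tableau (one row per fragment):
  row 1: b11 a2 a3 a4 a5 a6
  row 2: a1 b22 b23 a4 b25 b26
  row 3: a1 a2 b33 a4 a5 b36
Rows 1 and 3 agree on B; apply B→C and equate their C entries.
Rows 1 and 2 agree on D; apply D→E and equate their E entries.
Rows 1 and 3 agree on C; apply C→A and equate their A entries.
Row 1 is now all distinguished symbols — the join is lossless.

Yes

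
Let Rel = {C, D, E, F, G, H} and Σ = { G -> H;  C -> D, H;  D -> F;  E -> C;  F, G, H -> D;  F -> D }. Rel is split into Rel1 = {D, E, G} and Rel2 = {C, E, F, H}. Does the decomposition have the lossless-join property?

Yes

Common attributes: Rel1 ∩ Rel2 = {E}.
Closure of {E}: E → C applies, adding C; C → D, H applies, adding D, H; D → F applies, adding F. So (E)⁺ = {C, D, E, F, H}.
This closure contains every attribute of Rel2, so Rel1 ∩ Rel2 → Rel2. The join is lossless.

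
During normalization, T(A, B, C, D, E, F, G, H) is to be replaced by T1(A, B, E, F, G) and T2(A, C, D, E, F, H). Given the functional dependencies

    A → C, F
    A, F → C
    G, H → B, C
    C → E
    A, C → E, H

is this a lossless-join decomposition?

No

Common attributes: T1 ∩ T2 = {A, E, F}.
Closure of {A, E, F}: A → C, F applies, adding C; A, C → E, H applies, adding H. So (A, E, F)⁺ = {A, C, E, F, H}.
The closure contains neither all of T1 = {A, B, E, F, G} nor all of T2 = {A, C, D, E, F, H}, so the common attributes are not a superkey of either fragment. The join is lossy.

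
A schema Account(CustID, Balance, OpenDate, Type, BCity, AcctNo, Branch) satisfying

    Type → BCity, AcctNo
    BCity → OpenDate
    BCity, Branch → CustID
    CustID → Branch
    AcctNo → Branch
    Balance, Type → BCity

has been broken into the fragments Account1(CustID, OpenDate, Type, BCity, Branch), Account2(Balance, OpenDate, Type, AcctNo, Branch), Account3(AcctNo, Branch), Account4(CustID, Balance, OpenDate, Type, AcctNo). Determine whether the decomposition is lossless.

Yes

Chase test. Columns are CustID, Balance, OpenDate, Type, BCity, AcctNo, Branch; row i has aⱼ where attribute j ∈ Accounti, else bᵢⱼ.
Initial tableau (one row per fragment):
  row 1: a1 b12 a3 a4 a5 b16 a7
  row 2: b21 a2 a3 a4 b25 a6 a7
  row 3: b31 b32 b33 b34 b35 a6 a7
  row 4: a1 a2 a3 a4 b45 a6 b47
Rows 1 and 2 agree on Type; apply Type→BCity, AcctNo and equate their BCity, AcctNo entries.
Rows 1 and 4 agree on Type; apply Type→BCity, AcctNo and equate their BCity, AcctNo entries.
Rows 1 and 2 agree on BCity, Branch; apply BCity, Branch→CustID and equate their CustID entries.
Rows 1 and 4 agree on CustID; apply CustID→Branch and equate their Branch entries.
Row 2 is now all distinguished symbols — the join is lossless.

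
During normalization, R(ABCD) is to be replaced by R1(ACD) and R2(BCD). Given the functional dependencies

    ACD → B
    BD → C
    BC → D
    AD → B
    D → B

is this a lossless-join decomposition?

Yes

Common attributes: R1 ∩ R2 = {CD}.
Closure of {CD}: D → B applies, adding B. So (CD)⁺ = {BCD}.
This closure contains every attribute of R2, so R1 ∩ R2 → R2. The join is lossless.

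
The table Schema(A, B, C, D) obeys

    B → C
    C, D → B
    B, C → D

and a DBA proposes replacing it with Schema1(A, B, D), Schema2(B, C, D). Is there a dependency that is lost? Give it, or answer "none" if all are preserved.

B → C lies within Schema2.
C, D → B lies within Schema2.
B, C → D lies within Schema2.
Every dependency is enforceable on the fragments, so the decomposition is dependency-preserving.

none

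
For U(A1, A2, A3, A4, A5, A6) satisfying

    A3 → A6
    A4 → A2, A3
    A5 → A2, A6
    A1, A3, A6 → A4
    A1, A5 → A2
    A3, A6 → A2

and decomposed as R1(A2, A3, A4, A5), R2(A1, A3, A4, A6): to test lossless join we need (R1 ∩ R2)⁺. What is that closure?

R1 ∩ R2 = {A3, A4}.
A3 → A6 applies, adding A6
A4 → A2, A3 applies, adding A2
Closure: {A2, A3, A4, A6}.

A2, A3, A4, A6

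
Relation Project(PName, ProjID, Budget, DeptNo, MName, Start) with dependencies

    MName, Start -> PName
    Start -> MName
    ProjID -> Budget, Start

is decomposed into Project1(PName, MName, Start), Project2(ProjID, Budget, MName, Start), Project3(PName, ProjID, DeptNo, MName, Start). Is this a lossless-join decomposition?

Yes

Chase test. Columns are PName, ProjID, Budget, DeptNo, MName, Start; row i has aⱼ where attribute j ∈ Projecti, else bᵢⱼ.
Initial tableau (one row per fragment):
  row 1: a1 b12 b13 b14 a5 a6
  row 2: b21 a2 a3 b24 a5 a6
  row 3: a1 a2 b33 a4 a5 a6
Rows 1 and 2 agree on MName, Start; apply MName, Start→PName and equate their PName entries.
Rows 2 and 3 agree on ProjID; apply ProjID→Budget, Start and equate their Budget, Start entries.
Row 3 is now all distinguished symbols — the join is lossless.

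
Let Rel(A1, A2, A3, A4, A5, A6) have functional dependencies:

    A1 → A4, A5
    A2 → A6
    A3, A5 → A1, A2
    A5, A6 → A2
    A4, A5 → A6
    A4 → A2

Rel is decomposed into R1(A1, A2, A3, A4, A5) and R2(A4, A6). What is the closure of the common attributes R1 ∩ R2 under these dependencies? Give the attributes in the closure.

A2, A4, A6

R1 ∩ R2 = {A4}.
A4 → A2 applies, adding A2
A2 → A6 applies, adding A6
Closure: {A2, A4, A6}.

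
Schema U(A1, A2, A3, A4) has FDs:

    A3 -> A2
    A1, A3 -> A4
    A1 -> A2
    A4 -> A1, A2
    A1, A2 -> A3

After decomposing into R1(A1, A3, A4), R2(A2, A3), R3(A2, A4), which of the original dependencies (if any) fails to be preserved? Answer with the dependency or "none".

A3 → A2 lies within R2.
A1, A3 → A4 lies within R1.
A1 → A2: restricted closure across fragments reaches A2.
A4 → A1, A2: restricted closure across fragments reaches A1, A2.
A1, A2 → A3: restricted closure across fragments reaches A3.
Every dependency is enforceable on the fragments, so the decomposition is dependency-preserving.

none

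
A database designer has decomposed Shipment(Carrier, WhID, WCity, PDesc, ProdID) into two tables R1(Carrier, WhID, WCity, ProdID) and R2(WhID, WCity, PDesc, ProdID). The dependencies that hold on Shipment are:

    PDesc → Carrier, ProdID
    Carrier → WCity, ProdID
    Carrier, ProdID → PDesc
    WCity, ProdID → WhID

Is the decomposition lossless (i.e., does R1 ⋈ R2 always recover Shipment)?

Common attributes: R1 ∩ R2 = {WhID, WCity, ProdID}.
No dependency enlarges {WhID, WCity, ProdID}, so (WhID, WCity, ProdID)⁺ = {WhID, WCity, ProdID}.
The closure contains neither all of R1 = {Carrier, WhID, WCity, ProdID} nor all of R2 = {WhID, WCity, PDesc, ProdID}, so the common attributes are not a superkey of either fragment. The join is lossy.

No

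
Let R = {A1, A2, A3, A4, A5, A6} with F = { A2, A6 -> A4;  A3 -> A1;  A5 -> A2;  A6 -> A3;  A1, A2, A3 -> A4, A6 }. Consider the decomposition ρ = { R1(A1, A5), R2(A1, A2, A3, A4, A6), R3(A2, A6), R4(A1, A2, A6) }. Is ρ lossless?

Chase test. Columns are A1, A2, A3, A4, A5, A6; row i has aⱼ where attribute j ∈ Ri, else bᵢⱼ.
Initial tableau (one row per fragment):
  row 1: a1 b12 b13 b14 a5 b16
  row 2: a1 a2 a3 a4 b25 a6
  row 3: b31 a2 b33 b34 b35 a6
  row 4: a1 a2 b43 b44 b45 a6
Rows 2 and 3 agree on A2, A6; apply A2, A6→A4 and equate their A4 entries.
Rows 2 and 4 agree on A2, A6; apply A2, A6→A4 and equate their A4 entries.
Rows 2 and 3 agree on A6; apply A6→A3 and equate their A3 entries.
Rows 2 and 4 agree on A6; apply A6→A3 and equate their A3 entries.
Rows 2 and 3 agree on A3; apply A3→A1 and equate their A1 entries.
No row becomes fully distinguished — the join is lossy.

No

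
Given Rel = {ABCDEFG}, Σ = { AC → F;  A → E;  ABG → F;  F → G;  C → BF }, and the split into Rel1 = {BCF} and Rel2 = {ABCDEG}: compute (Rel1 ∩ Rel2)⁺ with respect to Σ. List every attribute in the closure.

BCFG

Rel1 ∩ Rel2 = {BC}.
C → BF applies, adding F
F → G applies, adding G
Closure: {BCFG}.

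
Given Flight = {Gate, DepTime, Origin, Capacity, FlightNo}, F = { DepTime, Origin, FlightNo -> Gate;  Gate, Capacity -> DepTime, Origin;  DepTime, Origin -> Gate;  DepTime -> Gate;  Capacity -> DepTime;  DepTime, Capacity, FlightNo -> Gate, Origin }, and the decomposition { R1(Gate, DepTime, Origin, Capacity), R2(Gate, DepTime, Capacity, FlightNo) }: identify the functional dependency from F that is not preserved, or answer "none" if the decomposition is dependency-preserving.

DepTime, Origin, FlightNo → Gate: restricted closure across fragments reaches Gate.
Gate, Capacity → DepTime, Origin lies within R1.
DepTime, Origin → Gate lies within R1.
DepTime → Gate lies within R1.
Capacity → DepTime lies within R1.
DepTime, Capacity, FlightNo → Gate, Origin: restricted closure across fragments reaches Gate, Origin.
Every dependency is enforceable on the fragments, so the decomposition is dependency-preserving.

none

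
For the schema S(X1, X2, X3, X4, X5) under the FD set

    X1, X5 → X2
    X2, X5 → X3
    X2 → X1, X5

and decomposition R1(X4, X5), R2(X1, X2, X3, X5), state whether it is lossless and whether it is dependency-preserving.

Lossless test: (X5)⁺ = {X5}, which is a superkey of neither fragment — lossy.
Dependency preservation: every FD's attributes lie within a single fragment, so each can be enforced locally — preserved.

lossy but dependency-preserving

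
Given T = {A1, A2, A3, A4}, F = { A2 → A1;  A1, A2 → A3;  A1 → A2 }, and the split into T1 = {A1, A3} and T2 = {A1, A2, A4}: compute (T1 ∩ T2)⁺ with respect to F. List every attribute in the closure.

T1 ∩ T2 = {A1}.
A1 → A2 applies, adding A2
A1, A2 → A3 applies, adding A3
Closure: {A1, A2, A3}.

A1, A2, A3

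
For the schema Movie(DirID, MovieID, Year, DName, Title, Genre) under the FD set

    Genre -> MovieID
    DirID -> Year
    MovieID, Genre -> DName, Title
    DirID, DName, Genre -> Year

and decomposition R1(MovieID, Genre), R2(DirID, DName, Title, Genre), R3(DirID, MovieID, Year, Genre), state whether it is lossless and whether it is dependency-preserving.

Lossless test (chase): Rows 1 and 2 agree on Genre; apply Genre→MovieID and equate their MovieID entries. Rows 2 and 3 agree on DirID; apply DirID→Year and equate their Year entries. Rows 1 and 2 agree on MovieID, Genre; apply MovieID, Genre→DName, Title and equate their DName, Title entries. Rows 1 and 3 agree on MovieID, Genre; apply MovieID, Genre→DName, Title and equate their DName, Title entries. Row 2 is now all distinguished symbols — the join is lossless.
Dependency preservation: MovieID, Genre → DName, Title; DirID, DName, Genre → Year are not contained in any single fragment, but the restricted closure of each left-hand side across the fragments still reaches the right-hand side; the remaining FDs each lie inside some fragment. All dependencies are preserved.

lossless and dependency-preserving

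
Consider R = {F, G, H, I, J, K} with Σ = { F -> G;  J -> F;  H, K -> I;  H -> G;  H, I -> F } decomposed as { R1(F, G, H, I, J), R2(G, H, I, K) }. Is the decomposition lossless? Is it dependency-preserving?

lossy but dependency-preserving

Lossless test: (G, H, I)⁺ = {F, G, H, I}, which is a superkey of neither fragment — lossy.
Dependency preservation: every FD's attributes lie within a single fragment, so each can be enforced locally — preserved.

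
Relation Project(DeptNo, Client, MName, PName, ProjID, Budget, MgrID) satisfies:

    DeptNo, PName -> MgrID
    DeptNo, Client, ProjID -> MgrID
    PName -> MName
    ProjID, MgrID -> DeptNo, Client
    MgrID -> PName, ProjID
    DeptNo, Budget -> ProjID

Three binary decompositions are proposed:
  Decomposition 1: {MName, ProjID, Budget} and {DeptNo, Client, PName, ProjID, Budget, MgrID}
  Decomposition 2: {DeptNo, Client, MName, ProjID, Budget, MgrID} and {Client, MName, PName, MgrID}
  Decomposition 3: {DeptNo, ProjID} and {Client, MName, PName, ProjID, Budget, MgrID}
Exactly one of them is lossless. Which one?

Decomposition 2

Decomposition 1: common = {ProjID, Budget}, closure = {ProjID, Budget} → lossy.
Decomposition 2: common = {Client, MName, MgrID}, closure = {DeptNo, Client, MName, PName, ProjID, MgrID} → lossless.
Decomposition 3: common = {ProjID}, closure = {ProjID} → lossy.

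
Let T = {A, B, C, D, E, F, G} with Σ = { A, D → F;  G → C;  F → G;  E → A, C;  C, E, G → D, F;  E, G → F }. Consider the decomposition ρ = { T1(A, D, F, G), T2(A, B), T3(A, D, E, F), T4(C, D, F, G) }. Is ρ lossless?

No

Chase test. Columns are A, B, C, D, E, F, G; row i has aⱼ where attribute j ∈ Ti, else bᵢⱼ.
Initial tableau (one row per fragment):
  row 1: a1 b12 b13 a4 b15 a6 a7
  row 2: a1 a2 b23 b24 b25 b26 b27
  row 3: a1 b32 b33 a4 a5 a6 b37
  row 4: b41 b42 a3 a4 b45 a6 a7
Rows 1 and 4 agree on G; apply G→C and equate their C entries.
Rows 1 and 3 agree on F; apply F→G and equate their G entries.
Rows 1 and 3 agree on G; apply G→C and equate their C entries.
No row becomes fully distinguished — the join is lossy.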